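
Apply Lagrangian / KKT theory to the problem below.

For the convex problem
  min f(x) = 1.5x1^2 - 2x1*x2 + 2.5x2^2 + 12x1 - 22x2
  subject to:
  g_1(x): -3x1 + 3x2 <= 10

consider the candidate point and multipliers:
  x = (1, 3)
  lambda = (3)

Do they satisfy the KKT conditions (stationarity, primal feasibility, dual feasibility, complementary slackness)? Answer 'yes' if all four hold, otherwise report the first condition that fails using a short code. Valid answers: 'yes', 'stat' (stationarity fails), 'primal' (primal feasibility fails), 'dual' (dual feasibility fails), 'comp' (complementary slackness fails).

Gradient of f: grad f(x) = Q x + c = (9, -9)
Constraint values g_i(x) = a_i^T x - b_i:
  g_1((1, 3)) = -4
Stationarity residual: grad f(x) + sum_i lambda_i a_i = (0, 0)
  -> stationarity OK
Primal feasibility (all g_i <= 0): OK
Dual feasibility (all lambda_i >= 0): OK
Complementary slackness (lambda_i * g_i(x) = 0 for all i): FAILS

Verdict: the first failing condition is complementary_slackness -> comp.

comp


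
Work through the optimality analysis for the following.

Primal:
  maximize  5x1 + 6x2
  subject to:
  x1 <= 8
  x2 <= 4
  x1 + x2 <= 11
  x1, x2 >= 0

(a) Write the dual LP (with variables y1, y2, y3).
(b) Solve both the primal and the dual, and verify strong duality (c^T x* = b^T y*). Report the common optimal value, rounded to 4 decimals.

The standard primal-dual pair for 'max c^T x s.t. A x <= b, x >= 0' is:
  Dual:  min b^T y  s.t.  A^T y >= c,  y >= 0.

So the dual LP is:
  minimize  8y1 + 4y2 + 11y3
  subject to:
    y1 + y3 >= 5
    y2 + y3 >= 6
    y1, y2, y3 >= 0

Solving the primal: x* = (7, 4).
  primal value c^T x* = 59.
Solving the dual: y* = (0, 1, 5).
  dual value b^T y* = 59.
Strong duality: c^T x* = b^T y*. Confirmed.

59


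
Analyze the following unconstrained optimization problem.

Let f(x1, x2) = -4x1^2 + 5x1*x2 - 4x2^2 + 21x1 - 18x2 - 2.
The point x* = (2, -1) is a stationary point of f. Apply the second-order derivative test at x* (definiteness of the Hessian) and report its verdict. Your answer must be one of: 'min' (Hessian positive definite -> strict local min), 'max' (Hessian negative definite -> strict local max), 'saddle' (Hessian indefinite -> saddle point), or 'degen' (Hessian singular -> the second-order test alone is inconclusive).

Compute the Hessian H = grad^2 f:
  H = [[-8, 5], [5, -8]]
Verify stationarity: grad f(x*) = H x* + g = (0, 0).
Eigenvalues of H: -13, -3.
Both eigenvalues < 0, so H is negative definite -> x* is a strict local max.

max


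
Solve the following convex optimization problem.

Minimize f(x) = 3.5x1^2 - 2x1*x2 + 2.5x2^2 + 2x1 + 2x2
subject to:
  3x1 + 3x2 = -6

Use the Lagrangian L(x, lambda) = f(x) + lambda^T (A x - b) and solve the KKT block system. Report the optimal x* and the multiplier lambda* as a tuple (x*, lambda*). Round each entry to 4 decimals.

Form the Lagrangian:
  L(x, lambda) = (1/2) x^T Q x + c^T x + lambda^T (A x - b)
Stationarity (grad_x L = 0): Q x + c + A^T lambda = 0.
Primal feasibility: A x = b.

This gives the KKT block system:
  [ Q   A^T ] [ x     ]   [-c ]
  [ A    0  ] [ lambda ] = [ b ]

Solving the linear system:
  x*      = (-0.875, -1.125)
  lambda* = (0.625)
  f(x*)   = -0.125

x* = (-0.875, -1.125), lambda* = (0.625)


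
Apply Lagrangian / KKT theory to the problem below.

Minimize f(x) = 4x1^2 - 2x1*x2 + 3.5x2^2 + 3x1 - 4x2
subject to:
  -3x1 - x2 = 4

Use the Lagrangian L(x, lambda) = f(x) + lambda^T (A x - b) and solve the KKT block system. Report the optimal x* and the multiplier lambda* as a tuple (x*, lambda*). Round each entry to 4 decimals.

Form the Lagrangian:
  L(x, lambda) = (1/2) x^T Q x + c^T x + lambda^T (A x - b)
Stationarity (grad_x L = 0): Q x + c + A^T lambda = 0.
Primal feasibility: A x = b.

This gives the KKT block system:
  [ Q   A^T ] [ x     ]   [-c ]
  [ A    0  ] [ lambda ] = [ b ]

Solving the linear system:
  x*      = (-1.2892, -0.1325)
  lambda* = (-2.3494)
  f(x*)   = 3.0301

x* = (-1.2892, -0.1325), lambda* = (-2.3494)


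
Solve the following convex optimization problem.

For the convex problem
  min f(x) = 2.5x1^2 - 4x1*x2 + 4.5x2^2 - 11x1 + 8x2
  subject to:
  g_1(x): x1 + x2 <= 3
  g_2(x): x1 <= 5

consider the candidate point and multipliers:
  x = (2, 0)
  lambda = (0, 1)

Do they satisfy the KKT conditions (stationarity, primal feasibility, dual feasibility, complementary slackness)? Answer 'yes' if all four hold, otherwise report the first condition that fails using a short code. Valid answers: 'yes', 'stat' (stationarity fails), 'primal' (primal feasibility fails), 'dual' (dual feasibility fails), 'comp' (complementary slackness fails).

Gradient of f: grad f(x) = Q x + c = (-1, 0)
Constraint values g_i(x) = a_i^T x - b_i:
  g_1((2, 0)) = -1
  g_2((2, 0)) = -3
Stationarity residual: grad f(x) + sum_i lambda_i a_i = (0, 0)
  -> stationarity OK
Primal feasibility (all g_i <= 0): OK
Dual feasibility (all lambda_i >= 0): OK
Complementary slackness (lambda_i * g_i(x) = 0 for all i): FAILS

Verdict: the first failing condition is complementary_slackness -> comp.

comp


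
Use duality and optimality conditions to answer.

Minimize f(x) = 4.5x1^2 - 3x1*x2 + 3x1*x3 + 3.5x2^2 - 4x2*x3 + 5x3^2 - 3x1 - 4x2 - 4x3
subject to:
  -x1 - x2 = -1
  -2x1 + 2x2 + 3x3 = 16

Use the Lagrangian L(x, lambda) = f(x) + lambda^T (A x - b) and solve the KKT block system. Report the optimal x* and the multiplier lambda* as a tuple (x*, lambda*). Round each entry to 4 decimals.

Form the Lagrangian:
  L(x, lambda) = (1/2) x^T Q x + c^T x + lambda^T (A x - b)
Stationarity (grad_x L = 0): Q x + c + A^T lambda = 0.
Primal feasibility: A x = b.

This gives the KKT block system:
  [ Q   A^T ] [ x     ]   [-c ]
  [ A    0  ] [ lambda ] = [ b ]

Solving the linear system:
  x*      = (-1.2871, 2.2871, 2.9506)
  lambda* = (-4.2624, -4.1654)
  f(x*)   = 22.6473

x* = (-1.2871, 2.2871, 2.9506), lambda* = (-4.2624, -4.1654)


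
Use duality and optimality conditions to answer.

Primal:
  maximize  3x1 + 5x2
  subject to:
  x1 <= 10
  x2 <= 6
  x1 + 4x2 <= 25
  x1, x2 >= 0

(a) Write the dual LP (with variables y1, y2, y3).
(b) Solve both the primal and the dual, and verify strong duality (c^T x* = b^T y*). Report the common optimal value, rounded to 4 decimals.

The standard primal-dual pair for 'max c^T x s.t. A x <= b, x >= 0' is:
  Dual:  min b^T y  s.t.  A^T y >= c,  y >= 0.

So the dual LP is:
  minimize  10y1 + 6y2 + 25y3
  subject to:
    y1 + y3 >= 3
    y2 + 4y3 >= 5
    y1, y2, y3 >= 0

Solving the primal: x* = (10, 3.75).
  primal value c^T x* = 48.75.
Solving the dual: y* = (1.75, 0, 1.25).
  dual value b^T y* = 48.75.
Strong duality: c^T x* = b^T y*. Confirmed.

48.75


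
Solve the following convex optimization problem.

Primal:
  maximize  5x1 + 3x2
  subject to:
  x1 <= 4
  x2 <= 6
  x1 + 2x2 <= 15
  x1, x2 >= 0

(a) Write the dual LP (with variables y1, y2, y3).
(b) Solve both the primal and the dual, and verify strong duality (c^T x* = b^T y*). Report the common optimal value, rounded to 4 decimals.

The standard primal-dual pair for 'max c^T x s.t. A x <= b, x >= 0' is:
  Dual:  min b^T y  s.t.  A^T y >= c,  y >= 0.

So the dual LP is:
  minimize  4y1 + 6y2 + 15y3
  subject to:
    y1 + y3 >= 5
    y2 + 2y3 >= 3
    y1, y2, y3 >= 0

Solving the primal: x* = (4, 5.5).
  primal value c^T x* = 36.5.
Solving the dual: y* = (3.5, 0, 1.5).
  dual value b^T y* = 36.5.
Strong duality: c^T x* = b^T y*. Confirmed.

36.5


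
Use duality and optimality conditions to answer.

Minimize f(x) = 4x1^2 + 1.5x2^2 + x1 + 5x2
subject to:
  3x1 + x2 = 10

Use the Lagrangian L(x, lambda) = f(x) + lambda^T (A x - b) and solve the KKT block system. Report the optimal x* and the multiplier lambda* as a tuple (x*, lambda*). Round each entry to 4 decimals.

Form the Lagrangian:
  L(x, lambda) = (1/2) x^T Q x + c^T x + lambda^T (A x - b)
Stationarity (grad_x L = 0): Q x + c + A^T lambda = 0.
Primal feasibility: A x = b.

This gives the KKT block system:
  [ Q   A^T ] [ x     ]   [-c ]
  [ A    0  ] [ lambda ] = [ b ]

Solving the linear system:
  x*      = (2.9714, 1.0857)
  lambda* = (-8.2571)
  f(x*)   = 45.4857

x* = (2.9714, 1.0857), lambda* = (-8.2571)


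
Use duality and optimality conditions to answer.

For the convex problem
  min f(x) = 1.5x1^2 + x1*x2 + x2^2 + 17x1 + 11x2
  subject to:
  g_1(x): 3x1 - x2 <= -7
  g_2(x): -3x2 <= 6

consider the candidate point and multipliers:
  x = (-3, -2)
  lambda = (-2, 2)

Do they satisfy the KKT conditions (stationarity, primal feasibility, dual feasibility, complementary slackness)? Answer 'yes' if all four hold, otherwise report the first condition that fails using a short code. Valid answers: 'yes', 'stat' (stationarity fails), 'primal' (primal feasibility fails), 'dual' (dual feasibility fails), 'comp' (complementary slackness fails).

Gradient of f: grad f(x) = Q x + c = (6, 4)
Constraint values g_i(x) = a_i^T x - b_i:
  g_1((-3, -2)) = 0
  g_2((-3, -2)) = 0
Stationarity residual: grad f(x) + sum_i lambda_i a_i = (0, 0)
  -> stationarity OK
Primal feasibility (all g_i <= 0): OK
Dual feasibility (all lambda_i >= 0): FAILS
Complementary slackness (lambda_i * g_i(x) = 0 for all i): OK

Verdict: the first failing condition is dual_feasibility -> dual.

dual


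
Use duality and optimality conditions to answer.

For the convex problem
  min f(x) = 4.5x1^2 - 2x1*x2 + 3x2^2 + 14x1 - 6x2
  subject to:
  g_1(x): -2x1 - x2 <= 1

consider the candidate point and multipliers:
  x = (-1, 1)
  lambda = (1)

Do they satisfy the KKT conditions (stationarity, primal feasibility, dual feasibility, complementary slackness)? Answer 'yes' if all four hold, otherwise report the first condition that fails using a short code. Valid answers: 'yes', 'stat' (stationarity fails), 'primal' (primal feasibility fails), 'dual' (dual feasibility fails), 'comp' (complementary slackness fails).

Gradient of f: grad f(x) = Q x + c = (3, 2)
Constraint values g_i(x) = a_i^T x - b_i:
  g_1((-1, 1)) = 0
Stationarity residual: grad f(x) + sum_i lambda_i a_i = (1, 1)
  -> stationarity FAILS
Primal feasibility (all g_i <= 0): OK
Dual feasibility (all lambda_i >= 0): OK
Complementary slackness (lambda_i * g_i(x) = 0 for all i): OK

Verdict: the first failing condition is stationarity -> stat.

stat


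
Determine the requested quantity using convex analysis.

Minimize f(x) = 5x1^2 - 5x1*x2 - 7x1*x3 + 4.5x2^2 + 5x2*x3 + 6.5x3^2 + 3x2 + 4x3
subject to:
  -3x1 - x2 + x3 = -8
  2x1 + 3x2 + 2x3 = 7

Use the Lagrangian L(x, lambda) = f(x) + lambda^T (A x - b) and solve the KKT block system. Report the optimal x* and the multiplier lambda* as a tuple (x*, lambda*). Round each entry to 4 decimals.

Form the Lagrangian:
  L(x, lambda) = (1/2) x^T Q x + c^T x + lambda^T (A x - b)
Stationarity (grad_x L = 0): Q x + c + A^T lambda = 0.
Primal feasibility: A x = b.

This gives the KKT block system:
  [ Q   A^T ] [ x     ]   [-c ]
  [ A    0  ] [ lambda ] = [ b ]

Solving the linear system:
  x*      = (2.064, 1.2977, -0.5105)
  lambda* = (7.08, 1.7577)
  f(x*)   = 23.0935

x* = (2.064, 1.2977, -0.5105), lambda* = (7.08, 1.7577)


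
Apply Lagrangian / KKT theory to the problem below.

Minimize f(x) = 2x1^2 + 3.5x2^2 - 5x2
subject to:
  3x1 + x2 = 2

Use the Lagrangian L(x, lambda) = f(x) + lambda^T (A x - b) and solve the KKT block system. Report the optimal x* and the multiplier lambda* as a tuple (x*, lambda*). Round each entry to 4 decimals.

Form the Lagrangian:
  L(x, lambda) = (1/2) x^T Q x + c^T x + lambda^T (A x - b)
Stationarity (grad_x L = 0): Q x + c + A^T lambda = 0.
Primal feasibility: A x = b.

This gives the KKT block system:
  [ Q   A^T ] [ x     ]   [-c ]
  [ A    0  ] [ lambda ] = [ b ]

Solving the linear system:
  x*      = (0.403, 0.791)
  lambda* = (-0.5373)
  f(x*)   = -1.4403

x* = (0.403, 0.791), lambda* = (-0.5373)


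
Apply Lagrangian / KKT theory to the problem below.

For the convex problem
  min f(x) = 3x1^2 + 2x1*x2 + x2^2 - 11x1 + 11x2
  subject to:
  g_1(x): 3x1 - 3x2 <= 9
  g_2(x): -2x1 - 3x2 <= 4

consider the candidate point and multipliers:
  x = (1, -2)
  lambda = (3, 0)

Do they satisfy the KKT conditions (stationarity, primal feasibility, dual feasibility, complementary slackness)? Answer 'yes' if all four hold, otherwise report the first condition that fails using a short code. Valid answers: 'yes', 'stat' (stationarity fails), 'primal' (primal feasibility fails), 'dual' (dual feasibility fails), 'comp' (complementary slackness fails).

Gradient of f: grad f(x) = Q x + c = (-9, 9)
Constraint values g_i(x) = a_i^T x - b_i:
  g_1((1, -2)) = 0
  g_2((1, -2)) = 0
Stationarity residual: grad f(x) + sum_i lambda_i a_i = (0, 0)
  -> stationarity OK
Primal feasibility (all g_i <= 0): OK
Dual feasibility (all lambda_i >= 0): OK
Complementary slackness (lambda_i * g_i(x) = 0 for all i): OK

Verdict: yes, KKT holds.

yes


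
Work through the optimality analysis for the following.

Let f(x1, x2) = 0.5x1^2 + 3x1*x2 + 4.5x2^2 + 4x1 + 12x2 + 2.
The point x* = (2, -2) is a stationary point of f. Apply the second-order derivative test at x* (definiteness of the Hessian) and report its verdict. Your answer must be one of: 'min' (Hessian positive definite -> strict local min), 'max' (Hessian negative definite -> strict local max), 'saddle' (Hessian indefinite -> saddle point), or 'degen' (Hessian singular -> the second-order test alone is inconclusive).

Compute the Hessian H = grad^2 f:
  H = [[1, 3], [3, 9]]
Verify stationarity: grad f(x*) = H x* + g = (0, 0).
Eigenvalues of H: 0, 10.
H has a zero eigenvalue (singular; positive semidefinite but not definite), so H is neither positive definite, negative definite, nor indefinite. The second-order test alone is inconclusive -> degen.
(Indeed, f is constant along the null direction of H through x*, so x* is not a strict local extremum.)

degen


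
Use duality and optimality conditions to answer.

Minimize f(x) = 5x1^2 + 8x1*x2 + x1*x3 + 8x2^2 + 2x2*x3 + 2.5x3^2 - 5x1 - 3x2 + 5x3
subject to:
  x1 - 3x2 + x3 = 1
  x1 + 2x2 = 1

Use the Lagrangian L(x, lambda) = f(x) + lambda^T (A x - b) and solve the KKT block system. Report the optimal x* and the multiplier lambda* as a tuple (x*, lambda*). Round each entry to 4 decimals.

Form the Lagrangian:
  L(x, lambda) = (1/2) x^T Q x + c^T x + lambda^T (A x - b)
Stationarity (grad_x L = 0): Q x + c + A^T lambda = 0.
Primal feasibility: A x = b.

This gives the KKT block system:
  [ Q   A^T ] [ x     ]   [-c ]
  [ A    0  ] [ lambda ] = [ b ]

Solving the linear system:
  x*      = (1.3356, -0.1678, -0.8389)
  lambda* = (-1.8054, -4.3691)
  f(x*)   = -2.0973

x* = (1.3356, -0.1678, -0.8389), lambda* = (-1.8054, -4.3691)


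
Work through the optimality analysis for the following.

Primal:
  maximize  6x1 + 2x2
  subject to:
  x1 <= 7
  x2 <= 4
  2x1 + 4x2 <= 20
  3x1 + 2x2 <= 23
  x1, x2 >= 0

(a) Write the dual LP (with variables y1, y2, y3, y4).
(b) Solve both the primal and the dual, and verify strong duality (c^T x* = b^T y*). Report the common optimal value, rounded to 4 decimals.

The standard primal-dual pair for 'max c^T x s.t. A x <= b, x >= 0' is:
  Dual:  min b^T y  s.t.  A^T y >= c,  y >= 0.

So the dual LP is:
  minimize  7y1 + 4y2 + 20y3 + 23y4
  subject to:
    y1 + 2y3 + 3y4 >= 6
    y2 + 4y3 + 2y4 >= 2
    y1, y2, y3, y4 >= 0

Solving the primal: x* = (7, 1).
  primal value c^T x* = 44.
Solving the dual: y* = (3, 0, 0, 1).
  dual value b^T y* = 44.
Strong duality: c^T x* = b^T y*. Confirmed.

44


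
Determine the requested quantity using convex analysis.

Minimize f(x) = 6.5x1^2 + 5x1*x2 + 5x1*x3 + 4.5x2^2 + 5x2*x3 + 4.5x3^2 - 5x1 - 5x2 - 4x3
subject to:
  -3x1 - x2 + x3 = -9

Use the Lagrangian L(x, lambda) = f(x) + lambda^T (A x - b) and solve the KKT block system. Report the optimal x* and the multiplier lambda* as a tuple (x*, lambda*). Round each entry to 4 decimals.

Form the Lagrangian:
  L(x, lambda) = (1/2) x^T Q x + c^T x + lambda^T (A x - b)
Stationarity (grad_x L = 0): Q x + c + A^T lambda = 0.
Primal feasibility: A x = b.

This gives the KKT block system:
  [ Q   A^T ] [ x     ]   [-c ]
  [ A    0  ] [ lambda ] = [ b ]

Solving the linear system:
  x*      = (1.9792, 1.1458, -1.9167)
  lambda* = (5.625)
  f(x*)   = 21.3333

x* = (1.9792, 1.1458, -1.9167), lambda* = (5.625)


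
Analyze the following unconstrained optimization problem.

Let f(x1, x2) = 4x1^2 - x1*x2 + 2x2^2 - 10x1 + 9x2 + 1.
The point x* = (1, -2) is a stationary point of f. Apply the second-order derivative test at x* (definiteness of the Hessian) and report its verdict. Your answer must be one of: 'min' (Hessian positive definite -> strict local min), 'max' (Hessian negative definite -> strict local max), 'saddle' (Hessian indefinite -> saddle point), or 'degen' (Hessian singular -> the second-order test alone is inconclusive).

Compute the Hessian H = grad^2 f:
  H = [[8, -1], [-1, 4]]
Verify stationarity: grad f(x*) = H x* + g = (0, 0).
Eigenvalues of H: 3.7639, 8.2361.
Both eigenvalues > 0, so H is positive definite -> x* is a strict local min.

min


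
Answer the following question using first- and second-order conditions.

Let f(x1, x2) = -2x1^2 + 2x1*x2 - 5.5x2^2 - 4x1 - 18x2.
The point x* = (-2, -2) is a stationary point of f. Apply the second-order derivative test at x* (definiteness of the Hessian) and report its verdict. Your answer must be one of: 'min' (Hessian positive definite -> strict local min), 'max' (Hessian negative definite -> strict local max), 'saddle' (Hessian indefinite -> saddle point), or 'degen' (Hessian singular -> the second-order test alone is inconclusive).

Compute the Hessian H = grad^2 f:
  H = [[-4, 2], [2, -11]]
Verify stationarity: grad f(x*) = H x* + g = (0, 0).
Eigenvalues of H: -11.5311, -3.4689.
Both eigenvalues < 0, so H is negative definite -> x* is a strict local max.

max


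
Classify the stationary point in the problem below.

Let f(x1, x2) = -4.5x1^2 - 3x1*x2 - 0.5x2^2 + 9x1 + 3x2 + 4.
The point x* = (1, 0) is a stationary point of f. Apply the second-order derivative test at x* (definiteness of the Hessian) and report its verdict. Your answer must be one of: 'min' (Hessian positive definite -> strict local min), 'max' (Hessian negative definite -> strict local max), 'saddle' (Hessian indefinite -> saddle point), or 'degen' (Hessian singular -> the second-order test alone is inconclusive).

Compute the Hessian H = grad^2 f:
  H = [[-9, -3], [-3, -1]]
Verify stationarity: grad f(x*) = H x* + g = (0, 0).
Eigenvalues of H: -10, 0.
H has a zero eigenvalue (singular; negative semidefinite but not definite), so H is neither positive definite, negative definite, nor indefinite. The second-order test alone is inconclusive -> degen.
(Indeed, f is constant along the null direction of H through x*, so x* is not a strict local extremum.)

degen


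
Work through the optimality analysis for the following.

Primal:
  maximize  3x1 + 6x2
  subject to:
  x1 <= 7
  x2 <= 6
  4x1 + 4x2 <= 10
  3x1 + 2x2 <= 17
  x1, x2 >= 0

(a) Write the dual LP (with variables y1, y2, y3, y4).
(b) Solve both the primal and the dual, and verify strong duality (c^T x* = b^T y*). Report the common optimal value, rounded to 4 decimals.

The standard primal-dual pair for 'max c^T x s.t. A x <= b, x >= 0' is:
  Dual:  min b^T y  s.t.  A^T y >= c,  y >= 0.

So the dual LP is:
  minimize  7y1 + 6y2 + 10y3 + 17y4
  subject to:
    y1 + 4y3 + 3y4 >= 3
    y2 + 4y3 + 2y4 >= 6
    y1, y2, y3, y4 >= 0

Solving the primal: x* = (0, 2.5).
  primal value c^T x* = 15.
Solving the dual: y* = (0, 0, 1.5, 0).
  dual value b^T y* = 15.
Strong duality: c^T x* = b^T y*. Confirmed.

15


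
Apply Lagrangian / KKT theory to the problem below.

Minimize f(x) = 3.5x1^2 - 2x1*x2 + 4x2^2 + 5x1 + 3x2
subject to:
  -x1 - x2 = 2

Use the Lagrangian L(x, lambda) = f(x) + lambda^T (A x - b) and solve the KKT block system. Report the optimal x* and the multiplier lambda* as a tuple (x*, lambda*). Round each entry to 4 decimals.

Form the Lagrangian:
  L(x, lambda) = (1/2) x^T Q x + c^T x + lambda^T (A x - b)
Stationarity (grad_x L = 0): Q x + c + A^T lambda = 0.
Primal feasibility: A x = b.

This gives the KKT block system:
  [ Q   A^T ] [ x     ]   [-c ]
  [ A    0  ] [ lambda ] = [ b ]

Solving the linear system:
  x*      = (-1.1579, -0.8421)
  lambda* = (-1.4211)
  f(x*)   = -2.7368

x* = (-1.1579, -0.8421), lambda* = (-1.4211)


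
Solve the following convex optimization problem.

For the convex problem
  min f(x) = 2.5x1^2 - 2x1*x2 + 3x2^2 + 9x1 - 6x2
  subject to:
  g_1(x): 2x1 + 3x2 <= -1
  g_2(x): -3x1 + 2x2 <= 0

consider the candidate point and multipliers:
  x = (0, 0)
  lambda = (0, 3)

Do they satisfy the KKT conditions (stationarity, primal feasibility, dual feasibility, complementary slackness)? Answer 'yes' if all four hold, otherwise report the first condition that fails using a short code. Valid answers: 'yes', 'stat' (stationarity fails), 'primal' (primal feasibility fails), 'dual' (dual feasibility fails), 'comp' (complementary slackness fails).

Gradient of f: grad f(x) = Q x + c = (9, -6)
Constraint values g_i(x) = a_i^T x - b_i:
  g_1((0, 0)) = 1
  g_2((0, 0)) = 0
Stationarity residual: grad f(x) + sum_i lambda_i a_i = (0, 0)
  -> stationarity OK
Primal feasibility (all g_i <= 0): FAILS
Dual feasibility (all lambda_i >= 0): OK
Complementary slackness (lambda_i * g_i(x) = 0 for all i): OK

Verdict: the first failing condition is primal_feasibility -> primal.

primal


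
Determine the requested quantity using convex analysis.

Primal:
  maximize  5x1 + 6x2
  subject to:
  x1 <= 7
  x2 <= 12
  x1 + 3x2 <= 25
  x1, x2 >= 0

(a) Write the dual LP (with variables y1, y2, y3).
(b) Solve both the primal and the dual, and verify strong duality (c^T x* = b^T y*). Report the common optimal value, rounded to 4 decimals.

The standard primal-dual pair for 'max c^T x s.t. A x <= b, x >= 0' is:
  Dual:  min b^T y  s.t.  A^T y >= c,  y >= 0.

So the dual LP is:
  minimize  7y1 + 12y2 + 25y3
  subject to:
    y1 + y3 >= 5
    y2 + 3y3 >= 6
    y1, y2, y3 >= 0

Solving the primal: x* = (7, 6).
  primal value c^T x* = 71.
Solving the dual: y* = (3, 0, 2).
  dual value b^T y* = 71.
Strong duality: c^T x* = b^T y*. Confirmed.

71


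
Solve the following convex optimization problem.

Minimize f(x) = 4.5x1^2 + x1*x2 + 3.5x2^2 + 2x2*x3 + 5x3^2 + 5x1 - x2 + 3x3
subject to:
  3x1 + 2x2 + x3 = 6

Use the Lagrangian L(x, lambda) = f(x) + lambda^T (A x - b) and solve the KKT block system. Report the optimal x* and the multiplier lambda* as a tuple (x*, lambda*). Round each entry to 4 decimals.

Form the Lagrangian:
  L(x, lambda) = (1/2) x^T Q x + c^T x + lambda^T (A x - b)
Stationarity (grad_x L = 0): Q x + c + A^T lambda = 0.
Primal feasibility: A x = b.

This gives the KKT block system:
  [ Q   A^T ] [ x     ]   [-c ]
  [ A    0  ] [ lambda ] = [ b ]

Solving the linear system:
  x*      = (1.0179, 1.5132, -0.0801)
  lambda* = (-5.2249)
  f(x*)   = 17.3427

x* = (1.0179, 1.5132, -0.0801), lambda* = (-5.2249)


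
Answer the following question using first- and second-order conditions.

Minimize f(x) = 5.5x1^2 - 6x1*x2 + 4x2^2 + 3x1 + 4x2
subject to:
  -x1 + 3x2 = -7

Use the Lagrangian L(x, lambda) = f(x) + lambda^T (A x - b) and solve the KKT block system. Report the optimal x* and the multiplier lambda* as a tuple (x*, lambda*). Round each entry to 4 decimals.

Form the Lagrangian:
  L(x, lambda) = (1/2) x^T Q x + c^T x + lambda^T (A x - b)
Stationarity (grad_x L = 0): Q x + c + A^T lambda = 0.
Primal feasibility: A x = b.

This gives the KKT block system:
  [ Q   A^T ] [ x     ]   [-c ]
  [ A    0  ] [ lambda ] = [ b ]

Solving the linear system:
  x*      = (-1.5352, -2.8451)
  lambda* = (3.1831)
  f(x*)   = 3.1479

x* = (-1.5352, -2.8451), lambda* = (3.1831)


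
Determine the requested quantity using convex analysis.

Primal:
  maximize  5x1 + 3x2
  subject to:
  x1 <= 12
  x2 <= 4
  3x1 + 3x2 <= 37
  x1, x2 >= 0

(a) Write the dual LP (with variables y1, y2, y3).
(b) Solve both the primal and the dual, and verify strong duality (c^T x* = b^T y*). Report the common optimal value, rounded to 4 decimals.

The standard primal-dual pair for 'max c^T x s.t. A x <= b, x >= 0' is:
  Dual:  min b^T y  s.t.  A^T y >= c,  y >= 0.

So the dual LP is:
  minimize  12y1 + 4y2 + 37y3
  subject to:
    y1 + 3y3 >= 5
    y2 + 3y3 >= 3
    y1, y2, y3 >= 0

Solving the primal: x* = (12, 0.3333).
  primal value c^T x* = 61.
Solving the dual: y* = (2, 0, 1).
  dual value b^T y* = 61.
Strong duality: c^T x* = b^T y*. Confirmed.

61


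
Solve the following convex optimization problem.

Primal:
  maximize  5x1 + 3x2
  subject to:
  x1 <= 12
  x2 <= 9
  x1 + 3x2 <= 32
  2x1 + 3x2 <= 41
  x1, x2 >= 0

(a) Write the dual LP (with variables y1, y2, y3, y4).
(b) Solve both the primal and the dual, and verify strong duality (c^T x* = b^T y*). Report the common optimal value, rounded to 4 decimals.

The standard primal-dual pair for 'max c^T x s.t. A x <= b, x >= 0' is:
  Dual:  min b^T y  s.t.  A^T y >= c,  y >= 0.

So the dual LP is:
  minimize  12y1 + 9y2 + 32y3 + 41y4
  subject to:
    y1 + y3 + 2y4 >= 5
    y2 + 3y3 + 3y4 >= 3
    y1, y2, y3, y4 >= 0

Solving the primal: x* = (12, 5.6667).
  primal value c^T x* = 77.
Solving the dual: y* = (3, 0, 0, 1).
  dual value b^T y* = 77.
Strong duality: c^T x* = b^T y*. Confirmed.

77


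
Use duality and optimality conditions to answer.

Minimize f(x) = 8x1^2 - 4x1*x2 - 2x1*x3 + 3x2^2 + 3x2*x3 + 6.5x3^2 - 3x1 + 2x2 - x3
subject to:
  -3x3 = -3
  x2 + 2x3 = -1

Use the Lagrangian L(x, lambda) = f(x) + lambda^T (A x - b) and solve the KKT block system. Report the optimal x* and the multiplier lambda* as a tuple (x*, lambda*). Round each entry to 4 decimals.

Form the Lagrangian:
  L(x, lambda) = (1/2) x^T Q x + c^T x + lambda^T (A x - b)
Stationarity (grad_x L = 0): Q x + c + A^T lambda = 0.
Primal feasibility: A x = b.

This gives the KKT block system:
  [ Q   A^T ] [ x     ]   [-c ]
  [ A    0  ] [ lambda ] = [ b ]

Solving the linear system:
  x*      = (-0.4375, -3, 1)
  lambda* = (8.7917, 11.25)
  f(x*)   = 15.9688

x* = (-0.4375, -3, 1), lambda* = (8.7917, 11.25)


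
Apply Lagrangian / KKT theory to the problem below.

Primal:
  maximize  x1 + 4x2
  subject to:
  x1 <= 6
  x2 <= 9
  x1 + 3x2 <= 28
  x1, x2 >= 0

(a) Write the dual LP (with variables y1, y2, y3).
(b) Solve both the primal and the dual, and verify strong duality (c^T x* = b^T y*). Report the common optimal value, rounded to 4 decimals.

The standard primal-dual pair for 'max c^T x s.t. A x <= b, x >= 0' is:
  Dual:  min b^T y  s.t.  A^T y >= c,  y >= 0.

So the dual LP is:
  minimize  6y1 + 9y2 + 28y3
  subject to:
    y1 + y3 >= 1
    y2 + 3y3 >= 4
    y1, y2, y3 >= 0

Solving the primal: x* = (1, 9).
  primal value c^T x* = 37.
Solving the dual: y* = (0, 1, 1).
  dual value b^T y* = 37.
Strong duality: c^T x* = b^T y*. Confirmed.

37


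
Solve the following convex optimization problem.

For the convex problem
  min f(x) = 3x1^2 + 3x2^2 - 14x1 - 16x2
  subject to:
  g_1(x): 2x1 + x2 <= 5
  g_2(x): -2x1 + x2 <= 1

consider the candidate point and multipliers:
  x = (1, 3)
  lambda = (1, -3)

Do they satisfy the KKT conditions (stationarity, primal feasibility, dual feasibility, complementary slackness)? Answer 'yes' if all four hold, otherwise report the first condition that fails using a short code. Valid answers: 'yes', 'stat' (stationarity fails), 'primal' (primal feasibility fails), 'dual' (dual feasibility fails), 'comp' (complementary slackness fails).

Gradient of f: grad f(x) = Q x + c = (-8, 2)
Constraint values g_i(x) = a_i^T x - b_i:
  g_1((1, 3)) = 0
  g_2((1, 3)) = 0
Stationarity residual: grad f(x) + sum_i lambda_i a_i = (0, 0)
  -> stationarity OK
Primal feasibility (all g_i <= 0): OK
Dual feasibility (all lambda_i >= 0): FAILS
Complementary slackness (lambda_i * g_i(x) = 0 for all i): OK

Verdict: the first failing condition is dual_feasibility -> dual.

dual


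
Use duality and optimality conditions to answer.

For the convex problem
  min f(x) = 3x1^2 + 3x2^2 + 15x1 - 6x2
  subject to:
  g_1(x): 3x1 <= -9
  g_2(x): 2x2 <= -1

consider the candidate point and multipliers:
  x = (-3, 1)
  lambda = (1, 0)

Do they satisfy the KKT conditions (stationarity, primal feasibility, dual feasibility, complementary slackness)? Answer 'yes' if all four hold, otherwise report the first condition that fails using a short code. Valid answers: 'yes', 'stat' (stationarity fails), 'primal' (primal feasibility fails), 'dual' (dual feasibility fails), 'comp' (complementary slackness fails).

Gradient of f: grad f(x) = Q x + c = (-3, 0)
Constraint values g_i(x) = a_i^T x - b_i:
  g_1((-3, 1)) = 0
  g_2((-3, 1)) = 3
Stationarity residual: grad f(x) + sum_i lambda_i a_i = (0, 0)
  -> stationarity OK
Primal feasibility (all g_i <= 0): FAILS
Dual feasibility (all lambda_i >= 0): OK
Complementary slackness (lambda_i * g_i(x) = 0 for all i): OK

Verdict: the first failing condition is primal_feasibility -> primal.

primal


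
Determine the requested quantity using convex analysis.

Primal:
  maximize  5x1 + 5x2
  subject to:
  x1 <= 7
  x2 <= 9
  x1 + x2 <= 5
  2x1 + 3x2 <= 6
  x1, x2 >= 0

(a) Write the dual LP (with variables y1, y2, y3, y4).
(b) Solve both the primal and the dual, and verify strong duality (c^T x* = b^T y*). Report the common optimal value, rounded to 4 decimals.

The standard primal-dual pair for 'max c^T x s.t. A x <= b, x >= 0' is:
  Dual:  min b^T y  s.t.  A^T y >= c,  y >= 0.

So the dual LP is:
  minimize  7y1 + 9y2 + 5y3 + 6y4
  subject to:
    y1 + y3 + 2y4 >= 5
    y2 + y3 + 3y4 >= 5
    y1, y2, y3, y4 >= 0

Solving the primal: x* = (3, 0).
  primal value c^T x* = 15.
Solving the dual: y* = (0, 0, 0, 2.5).
  dual value b^T y* = 15.
Strong duality: c^T x* = b^T y*. Confirmed.

15


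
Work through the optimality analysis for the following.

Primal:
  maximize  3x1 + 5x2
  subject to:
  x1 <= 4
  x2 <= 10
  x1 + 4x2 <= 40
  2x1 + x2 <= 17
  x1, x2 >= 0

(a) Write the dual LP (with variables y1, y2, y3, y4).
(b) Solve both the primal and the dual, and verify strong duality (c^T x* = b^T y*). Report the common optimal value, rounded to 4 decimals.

The standard primal-dual pair for 'max c^T x s.t. A x <= b, x >= 0' is:
  Dual:  min b^T y  s.t.  A^T y >= c,  y >= 0.

So the dual LP is:
  minimize  4y1 + 10y2 + 40y3 + 17y4
  subject to:
    y1 + y3 + 2y4 >= 3
    y2 + 4y3 + y4 >= 5
    y1, y2, y3, y4 >= 0

Solving the primal: x* = (4, 9).
  primal value c^T x* = 57.
Solving the dual: y* = (0, 0, 1, 1).
  dual value b^T y* = 57.
Strong duality: c^T x* = b^T y*. Confirmed.

57


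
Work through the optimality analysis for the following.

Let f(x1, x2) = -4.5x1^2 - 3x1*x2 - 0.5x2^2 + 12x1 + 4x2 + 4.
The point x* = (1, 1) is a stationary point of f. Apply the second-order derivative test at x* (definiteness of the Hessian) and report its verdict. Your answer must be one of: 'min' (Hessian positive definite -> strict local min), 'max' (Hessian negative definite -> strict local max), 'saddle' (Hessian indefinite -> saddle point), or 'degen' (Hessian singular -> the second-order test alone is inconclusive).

Compute the Hessian H = grad^2 f:
  H = [[-9, -3], [-3, -1]]
Verify stationarity: grad f(x*) = H x* + g = (0, 0).
Eigenvalues of H: -10, 0.
H has a zero eigenvalue (singular; negative semidefinite but not definite), so H is neither positive definite, negative definite, nor indefinite. The second-order test alone is inconclusive -> degen.
(Indeed, f is constant along the null direction of H through x*, so x* is not a strict local extremum.)

degen


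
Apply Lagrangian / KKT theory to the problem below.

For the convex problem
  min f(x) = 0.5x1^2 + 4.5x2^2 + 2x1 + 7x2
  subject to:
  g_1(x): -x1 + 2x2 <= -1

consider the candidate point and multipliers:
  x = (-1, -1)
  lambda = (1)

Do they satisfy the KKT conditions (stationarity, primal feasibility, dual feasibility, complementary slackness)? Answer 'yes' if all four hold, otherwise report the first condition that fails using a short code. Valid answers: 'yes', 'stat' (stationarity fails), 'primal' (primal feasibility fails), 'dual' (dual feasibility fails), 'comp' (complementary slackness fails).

Gradient of f: grad f(x) = Q x + c = (1, -2)
Constraint values g_i(x) = a_i^T x - b_i:
  g_1((-1, -1)) = 0
Stationarity residual: grad f(x) + sum_i lambda_i a_i = (0, 0)
  -> stationarity OK
Primal feasibility (all g_i <= 0): OK
Dual feasibility (all lambda_i >= 0): OK
Complementary slackness (lambda_i * g_i(x) = 0 for all i): OK

Verdict: yes, KKT holds.

yes


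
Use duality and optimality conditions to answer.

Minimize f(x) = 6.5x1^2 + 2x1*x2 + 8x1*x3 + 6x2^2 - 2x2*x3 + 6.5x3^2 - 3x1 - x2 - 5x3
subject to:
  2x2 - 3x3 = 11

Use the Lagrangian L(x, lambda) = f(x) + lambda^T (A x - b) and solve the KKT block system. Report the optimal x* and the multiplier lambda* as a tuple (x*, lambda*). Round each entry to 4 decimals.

Form the Lagrangian:
  L(x, lambda) = (1/2) x^T Q x + c^T x + lambda^T (A x - b)
Stationarity (grad_x L = 0): Q x + c + A^T lambda = 0.
Primal feasibility: A x = b.

This gives the KKT block system:
  [ Q   A^T ] [ x     ]   [-c ]
  [ A    0  ] [ lambda ] = [ b ]

Solving the linear system:
  x*      = (1.9455, 0.9603, -3.0265)
  lambda* = (-10.2336)
  f(x*)   = 60.4529

x* = (1.9455, 0.9603, -3.0265), lambda* = (-10.2336)


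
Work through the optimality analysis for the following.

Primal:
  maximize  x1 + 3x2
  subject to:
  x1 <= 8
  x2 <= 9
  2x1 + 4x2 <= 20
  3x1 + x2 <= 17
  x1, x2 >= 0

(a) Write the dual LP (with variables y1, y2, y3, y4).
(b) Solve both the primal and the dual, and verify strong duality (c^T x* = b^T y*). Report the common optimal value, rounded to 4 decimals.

The standard primal-dual pair for 'max c^T x s.t. A x <= b, x >= 0' is:
  Dual:  min b^T y  s.t.  A^T y >= c,  y >= 0.

So the dual LP is:
  minimize  8y1 + 9y2 + 20y3 + 17y4
  subject to:
    y1 + 2y3 + 3y4 >= 1
    y2 + 4y3 + y4 >= 3
    y1, y2, y3, y4 >= 0

Solving the primal: x* = (0, 5).
  primal value c^T x* = 15.
Solving the dual: y* = (0, 0, 0.75, 0).
  dual value b^T y* = 15.
Strong duality: c^T x* = b^T y*. Confirmed.

15


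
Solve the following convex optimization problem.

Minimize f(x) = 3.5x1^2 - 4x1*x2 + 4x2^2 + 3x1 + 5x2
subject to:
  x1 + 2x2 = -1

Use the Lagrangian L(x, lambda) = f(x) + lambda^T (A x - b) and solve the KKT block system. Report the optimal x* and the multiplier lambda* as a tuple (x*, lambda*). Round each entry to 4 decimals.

Form the Lagrangian:
  L(x, lambda) = (1/2) x^T Q x + c^T x + lambda^T (A x - b)
Stationarity (grad_x L = 0): Q x + c + A^T lambda = 0.
Primal feasibility: A x = b.

This gives the KKT block system:
  [ Q   A^T ] [ x     ]   [-c ]
  [ A    0  ] [ lambda ] = [ b ]

Solving the linear system:
  x*      = (-0.3462, -0.3269)
  lambda* = (-1.8846)
  f(x*)   = -2.2788

x* = (-0.3462, -0.3269), lambda* = (-1.8846)


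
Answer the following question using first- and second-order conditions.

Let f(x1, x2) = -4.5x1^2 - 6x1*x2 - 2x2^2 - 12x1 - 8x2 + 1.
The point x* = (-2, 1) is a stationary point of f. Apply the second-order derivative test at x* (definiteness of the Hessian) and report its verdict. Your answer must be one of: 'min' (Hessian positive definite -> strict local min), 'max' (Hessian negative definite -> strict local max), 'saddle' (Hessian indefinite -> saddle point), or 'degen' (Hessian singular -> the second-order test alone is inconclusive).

Compute the Hessian H = grad^2 f:
  H = [[-9, -6], [-6, -4]]
Verify stationarity: grad f(x*) = H x* + g = (0, 0).
Eigenvalues of H: -13, 0.
H has a zero eigenvalue (singular; negative semidefinite but not definite), so H is neither positive definite, negative definite, nor indefinite. The second-order test alone is inconclusive -> degen.
(Indeed, f is constant along the null direction of H through x*, so x* is not a strict local extremum.)

degen


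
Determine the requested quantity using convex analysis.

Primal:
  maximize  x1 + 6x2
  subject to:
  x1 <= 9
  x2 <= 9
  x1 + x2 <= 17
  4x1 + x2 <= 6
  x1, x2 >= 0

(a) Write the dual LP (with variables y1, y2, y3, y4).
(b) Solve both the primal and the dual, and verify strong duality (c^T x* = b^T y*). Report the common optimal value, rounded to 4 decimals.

The standard primal-dual pair for 'max c^T x s.t. A x <= b, x >= 0' is:
  Dual:  min b^T y  s.t.  A^T y >= c,  y >= 0.

So the dual LP is:
  minimize  9y1 + 9y2 + 17y3 + 6y4
  subject to:
    y1 + y3 + 4y4 >= 1
    y2 + y3 + y4 >= 6
    y1, y2, y3, y4 >= 0

Solving the primal: x* = (0, 6).
  primal value c^T x* = 36.
Solving the dual: y* = (0, 0, 0, 6).
  dual value b^T y* = 36.
Strong duality: c^T x* = b^T y*. Confirmed.

36


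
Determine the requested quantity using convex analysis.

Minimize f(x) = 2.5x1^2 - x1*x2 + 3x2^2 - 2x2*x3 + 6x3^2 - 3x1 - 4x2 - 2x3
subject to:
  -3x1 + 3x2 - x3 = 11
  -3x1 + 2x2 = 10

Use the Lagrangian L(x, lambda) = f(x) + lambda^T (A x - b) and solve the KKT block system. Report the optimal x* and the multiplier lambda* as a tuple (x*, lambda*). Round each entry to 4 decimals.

Form the Lagrangian:
  L(x, lambda) = (1/2) x^T Q x + c^T x + lambda^T (A x - b)
Stationarity (grad_x L = 0): Q x + c + A^T lambda = 0.
Primal feasibility: A x = b.

This gives the KKT block system:
  [ Q   A^T ] [ x     ]   [-c ]
  [ A    0  ] [ lambda ] = [ b ]

Solving the linear system:
  x*      = (-2.1791, 1.7313, 0.7313)
  lambda* = (3.3134, -8.5224)
  f(x*)   = 23.4627

x* = (-2.1791, 1.7313, 0.7313), lambda* = (3.3134, -8.5224)


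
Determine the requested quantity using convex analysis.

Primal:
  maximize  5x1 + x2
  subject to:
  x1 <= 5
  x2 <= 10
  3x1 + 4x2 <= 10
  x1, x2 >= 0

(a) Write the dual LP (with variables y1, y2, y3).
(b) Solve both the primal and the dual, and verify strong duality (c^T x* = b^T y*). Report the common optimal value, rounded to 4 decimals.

The standard primal-dual pair for 'max c^T x s.t. A x <= b, x >= 0' is:
  Dual:  min b^T y  s.t.  A^T y >= c,  y >= 0.

So the dual LP is:
  minimize  5y1 + 10y2 + 10y3
  subject to:
    y1 + 3y3 >= 5
    y2 + 4y3 >= 1
    y1, y2, y3 >= 0

Solving the primal: x* = (3.3333, 0).
  primal value c^T x* = 16.6667.
Solving the dual: y* = (0, 0, 1.6667).
  dual value b^T y* = 16.6667.
Strong duality: c^T x* = b^T y*. Confirmed.

16.6667


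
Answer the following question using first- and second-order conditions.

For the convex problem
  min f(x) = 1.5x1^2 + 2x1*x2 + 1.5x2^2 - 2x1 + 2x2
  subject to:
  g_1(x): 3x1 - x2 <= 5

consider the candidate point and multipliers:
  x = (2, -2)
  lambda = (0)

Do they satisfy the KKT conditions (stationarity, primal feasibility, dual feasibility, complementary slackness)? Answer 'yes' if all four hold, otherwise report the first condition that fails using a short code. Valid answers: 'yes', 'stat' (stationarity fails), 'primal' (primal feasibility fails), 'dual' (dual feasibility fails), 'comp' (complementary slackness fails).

Gradient of f: grad f(x) = Q x + c = (0, 0)
Constraint values g_i(x) = a_i^T x - b_i:
  g_1((2, -2)) = 3
Stationarity residual: grad f(x) + sum_i lambda_i a_i = (0, 0)
  -> stationarity OK
Primal feasibility (all g_i <= 0): FAILS
Dual feasibility (all lambda_i >= 0): OK
Complementary slackness (lambda_i * g_i(x) = 0 for all i): OK

Verdict: the first failing condition is primal_feasibility -> primal.

primal


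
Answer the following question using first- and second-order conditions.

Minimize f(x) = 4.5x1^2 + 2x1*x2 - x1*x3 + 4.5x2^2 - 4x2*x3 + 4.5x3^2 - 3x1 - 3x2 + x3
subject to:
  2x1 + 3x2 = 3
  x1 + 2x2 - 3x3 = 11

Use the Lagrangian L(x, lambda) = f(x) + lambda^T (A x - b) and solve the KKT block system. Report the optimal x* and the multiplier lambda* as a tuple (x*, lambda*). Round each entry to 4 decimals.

Form the Lagrangian:
  L(x, lambda) = (1/2) x^T Q x + c^T x + lambda^T (A x - b)
Stationarity (grad_x L = 0): Q x + c + A^T lambda = 0.
Primal feasibility: A x = b.

This gives the KKT block system:
  [ Q   A^T ] [ x     ]   [-c ]
  [ A    0  ] [ lambda ] = [ b ]

Solving the linear system:
  x*      = (0.6618, 0.5588, -3.0735)
  lambda* = (1.3529, -9.8529)
  f(x*)   = 48.7941

x* = (0.6618, 0.5588, -3.0735), lambda* = (1.3529, -9.8529)


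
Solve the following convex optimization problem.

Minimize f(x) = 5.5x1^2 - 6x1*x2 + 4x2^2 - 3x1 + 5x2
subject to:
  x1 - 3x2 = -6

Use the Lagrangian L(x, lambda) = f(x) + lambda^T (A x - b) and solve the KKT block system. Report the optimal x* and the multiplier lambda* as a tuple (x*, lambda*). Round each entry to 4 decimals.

Form the Lagrangian:
  L(x, lambda) = (1/2) x^T Q x + c^T x + lambda^T (A x - b)
Stationarity (grad_x L = 0): Q x + c + A^T lambda = 0.
Primal feasibility: A x = b.

This gives the KKT block system:
  [ Q   A^T ] [ x     ]   [-c ]
  [ A    0  ] [ lambda ] = [ b ]

Solving the linear system:
  x*      = (1.0141, 2.338)
  lambda* = (5.8732)
  f(x*)   = 21.9437

x* = (1.0141, 2.338), lambda* = (5.8732)
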